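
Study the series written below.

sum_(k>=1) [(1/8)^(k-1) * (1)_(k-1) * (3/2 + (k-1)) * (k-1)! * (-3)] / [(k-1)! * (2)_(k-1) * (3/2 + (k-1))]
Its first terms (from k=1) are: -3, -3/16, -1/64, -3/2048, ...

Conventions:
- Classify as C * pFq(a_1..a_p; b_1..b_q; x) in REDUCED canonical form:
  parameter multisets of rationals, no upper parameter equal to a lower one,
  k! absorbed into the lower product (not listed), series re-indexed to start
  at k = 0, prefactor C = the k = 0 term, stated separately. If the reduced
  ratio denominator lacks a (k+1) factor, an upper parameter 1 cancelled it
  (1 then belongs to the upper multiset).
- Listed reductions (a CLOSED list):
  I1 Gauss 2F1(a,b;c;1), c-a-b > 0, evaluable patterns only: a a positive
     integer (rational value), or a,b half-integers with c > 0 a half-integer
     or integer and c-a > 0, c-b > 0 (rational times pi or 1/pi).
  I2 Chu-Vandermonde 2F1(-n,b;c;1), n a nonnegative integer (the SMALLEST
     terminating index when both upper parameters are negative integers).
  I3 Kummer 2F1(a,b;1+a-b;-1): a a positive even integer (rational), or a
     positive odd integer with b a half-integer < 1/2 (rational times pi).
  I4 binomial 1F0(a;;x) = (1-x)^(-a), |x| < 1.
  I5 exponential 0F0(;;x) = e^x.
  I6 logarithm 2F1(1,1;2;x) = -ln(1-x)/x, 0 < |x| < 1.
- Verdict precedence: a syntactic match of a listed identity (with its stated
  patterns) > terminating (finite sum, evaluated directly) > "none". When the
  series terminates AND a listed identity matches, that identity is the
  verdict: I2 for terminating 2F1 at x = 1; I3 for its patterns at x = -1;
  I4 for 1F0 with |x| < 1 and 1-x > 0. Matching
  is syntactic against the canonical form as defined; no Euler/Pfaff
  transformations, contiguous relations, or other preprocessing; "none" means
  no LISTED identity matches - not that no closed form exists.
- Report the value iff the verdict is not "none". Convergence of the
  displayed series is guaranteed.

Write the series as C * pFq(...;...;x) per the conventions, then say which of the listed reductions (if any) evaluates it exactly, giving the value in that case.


The tell: t_0 = -3 here, and the factor k + 3/2 cancels (top and bottom), leaving C = -3, x = 1/8.
Consecutive-term ratio: r(k) = (1/8) * (k+1) (k+1) / [(k+2) (k+1)] - rational in k. x = (1/8); t_0 = -3; negate the roots.

This is -3 * 2F1(1, 1; 2; 1/8) in reduced canonical form. Verdict: the logarithmic series (I6) fires (the logarithm: parameters (1,1;2), x = 1/8). Hence: 24 * ln(7/8).


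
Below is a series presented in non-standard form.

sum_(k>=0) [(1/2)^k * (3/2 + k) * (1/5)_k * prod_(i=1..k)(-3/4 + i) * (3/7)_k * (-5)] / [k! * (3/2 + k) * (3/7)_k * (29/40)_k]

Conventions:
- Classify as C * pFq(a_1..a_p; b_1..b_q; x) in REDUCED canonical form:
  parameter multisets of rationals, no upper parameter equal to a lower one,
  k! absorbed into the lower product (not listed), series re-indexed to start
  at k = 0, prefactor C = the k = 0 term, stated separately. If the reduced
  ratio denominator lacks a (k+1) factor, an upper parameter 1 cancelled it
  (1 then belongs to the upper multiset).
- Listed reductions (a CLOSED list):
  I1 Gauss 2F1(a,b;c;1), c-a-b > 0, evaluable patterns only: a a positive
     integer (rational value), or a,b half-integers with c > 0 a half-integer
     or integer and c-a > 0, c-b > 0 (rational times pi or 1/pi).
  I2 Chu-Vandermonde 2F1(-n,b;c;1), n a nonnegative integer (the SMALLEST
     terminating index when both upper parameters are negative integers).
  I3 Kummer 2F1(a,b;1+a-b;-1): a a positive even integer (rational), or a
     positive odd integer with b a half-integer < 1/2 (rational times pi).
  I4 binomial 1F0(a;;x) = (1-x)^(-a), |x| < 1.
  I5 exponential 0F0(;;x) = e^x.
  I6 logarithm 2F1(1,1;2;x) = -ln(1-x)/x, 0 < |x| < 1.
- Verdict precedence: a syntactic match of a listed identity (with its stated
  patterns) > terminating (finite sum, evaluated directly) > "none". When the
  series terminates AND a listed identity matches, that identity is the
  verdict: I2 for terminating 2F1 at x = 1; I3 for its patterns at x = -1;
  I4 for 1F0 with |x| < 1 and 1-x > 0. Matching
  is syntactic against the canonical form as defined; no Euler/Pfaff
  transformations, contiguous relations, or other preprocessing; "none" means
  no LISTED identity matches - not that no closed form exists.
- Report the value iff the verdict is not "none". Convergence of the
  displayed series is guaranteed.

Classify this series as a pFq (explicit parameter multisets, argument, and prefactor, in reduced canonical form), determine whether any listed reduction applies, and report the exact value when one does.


x = 1/2 here; the reduced form reads 2F1, upper {1/5, 1/4}, lower {29/40}, C = -5. Verdict: none - at argument 1/2 the multisets {1/5, 1/4} ; {29/40} match no listed identity.

The tell: x = (1/2) and the parameter 3/7 appears in both the upper and lower lists and cancels (alongside the other common factor).
Adjacent-term ratio: r(k) = (1/2) * (k+1/5) (k+1/4) / [(k+29/40) (k+1)] ; factor over Q: parameters, x = (1/2), and C = -5.


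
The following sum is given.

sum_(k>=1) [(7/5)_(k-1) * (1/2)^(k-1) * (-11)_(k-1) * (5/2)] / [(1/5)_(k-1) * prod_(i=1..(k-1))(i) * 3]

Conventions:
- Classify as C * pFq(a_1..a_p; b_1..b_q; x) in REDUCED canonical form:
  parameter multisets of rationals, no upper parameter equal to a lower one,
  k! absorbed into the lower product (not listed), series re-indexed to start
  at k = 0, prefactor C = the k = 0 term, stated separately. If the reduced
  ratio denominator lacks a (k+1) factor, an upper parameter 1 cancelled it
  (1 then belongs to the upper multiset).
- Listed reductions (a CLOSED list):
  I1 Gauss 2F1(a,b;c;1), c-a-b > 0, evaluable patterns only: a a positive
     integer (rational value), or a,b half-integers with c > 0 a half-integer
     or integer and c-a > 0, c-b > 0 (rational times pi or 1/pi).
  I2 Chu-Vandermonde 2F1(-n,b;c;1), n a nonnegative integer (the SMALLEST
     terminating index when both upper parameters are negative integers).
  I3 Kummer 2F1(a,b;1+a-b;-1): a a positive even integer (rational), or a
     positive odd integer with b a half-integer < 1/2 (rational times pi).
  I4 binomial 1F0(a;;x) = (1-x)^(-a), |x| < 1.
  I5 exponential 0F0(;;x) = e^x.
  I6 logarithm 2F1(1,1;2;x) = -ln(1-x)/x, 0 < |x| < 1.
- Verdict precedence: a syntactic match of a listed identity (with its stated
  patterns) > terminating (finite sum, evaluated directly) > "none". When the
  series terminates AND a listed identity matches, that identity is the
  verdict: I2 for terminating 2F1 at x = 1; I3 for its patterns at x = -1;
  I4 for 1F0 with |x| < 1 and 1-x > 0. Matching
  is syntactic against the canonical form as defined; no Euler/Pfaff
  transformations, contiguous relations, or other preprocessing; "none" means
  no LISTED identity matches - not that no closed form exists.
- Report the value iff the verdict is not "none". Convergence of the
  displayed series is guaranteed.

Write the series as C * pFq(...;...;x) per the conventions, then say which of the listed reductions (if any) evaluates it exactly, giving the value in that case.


Canonical form: C = 5/6 times 2F1 with upper {-11, 7/5}, lower {1/5}, x = 1/2. Verdict: terminating - no listed pattern fits, but -11 in the upper list cuts the series at k = 11; direct evaluation. Value: 126171875/1167449088.

The tell: t_0 being 5/6, the constant factors (prefactor 5/6) combine into one prefactor.
Consecutive-term ratio: r(k) = (1/2) * (k-11) (k+7/5) / [(k+1/5) (k+1)] - poly over poly, x = (1/2) from leading terms; C = 5/6 at k = 0.


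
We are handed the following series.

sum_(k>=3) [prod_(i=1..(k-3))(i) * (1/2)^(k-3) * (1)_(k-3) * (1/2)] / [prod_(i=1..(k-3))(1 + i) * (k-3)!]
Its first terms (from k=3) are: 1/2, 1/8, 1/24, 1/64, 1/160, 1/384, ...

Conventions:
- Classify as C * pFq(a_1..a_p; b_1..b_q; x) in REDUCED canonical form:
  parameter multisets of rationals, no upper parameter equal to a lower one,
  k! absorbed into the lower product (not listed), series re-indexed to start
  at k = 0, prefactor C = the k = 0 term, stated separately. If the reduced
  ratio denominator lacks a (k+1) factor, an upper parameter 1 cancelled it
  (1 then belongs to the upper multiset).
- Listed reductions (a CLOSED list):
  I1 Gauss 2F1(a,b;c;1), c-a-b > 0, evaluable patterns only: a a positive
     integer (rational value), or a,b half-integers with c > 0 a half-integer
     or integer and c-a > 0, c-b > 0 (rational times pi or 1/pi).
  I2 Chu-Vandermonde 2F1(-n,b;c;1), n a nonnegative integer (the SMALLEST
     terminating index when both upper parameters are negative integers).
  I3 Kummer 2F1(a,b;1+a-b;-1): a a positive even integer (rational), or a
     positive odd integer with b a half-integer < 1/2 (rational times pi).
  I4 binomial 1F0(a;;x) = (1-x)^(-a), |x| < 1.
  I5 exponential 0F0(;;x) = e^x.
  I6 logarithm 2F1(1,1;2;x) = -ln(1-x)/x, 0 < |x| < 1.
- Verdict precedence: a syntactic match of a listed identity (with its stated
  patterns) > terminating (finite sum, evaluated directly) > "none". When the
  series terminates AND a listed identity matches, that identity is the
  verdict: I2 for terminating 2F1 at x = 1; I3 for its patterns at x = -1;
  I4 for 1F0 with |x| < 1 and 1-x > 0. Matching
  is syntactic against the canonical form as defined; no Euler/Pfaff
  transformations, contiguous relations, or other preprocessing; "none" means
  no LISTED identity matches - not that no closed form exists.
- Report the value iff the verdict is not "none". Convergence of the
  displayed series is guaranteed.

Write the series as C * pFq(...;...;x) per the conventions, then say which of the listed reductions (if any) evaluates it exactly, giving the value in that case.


Reduced: x = 1/2, 2F1, upper = {1, 1}, lower = {2}, C = 1/2. Verdict (x = 1/2): the I6 logarithm reduction applies (the logarithm: parameters (1,1;2), x = 1/2). Sum: (-1) * ln(1/2).

Key observation: from the first term 1/2: the lower running product (C = 1/2) is a rising factorial.
Ratio: r(k) = (1/2) * (k+1) (k+1) / [(k+2) (k+1)] - poly over poly, x = (1/2) from leading terms; C = 1/2 at k = 0.


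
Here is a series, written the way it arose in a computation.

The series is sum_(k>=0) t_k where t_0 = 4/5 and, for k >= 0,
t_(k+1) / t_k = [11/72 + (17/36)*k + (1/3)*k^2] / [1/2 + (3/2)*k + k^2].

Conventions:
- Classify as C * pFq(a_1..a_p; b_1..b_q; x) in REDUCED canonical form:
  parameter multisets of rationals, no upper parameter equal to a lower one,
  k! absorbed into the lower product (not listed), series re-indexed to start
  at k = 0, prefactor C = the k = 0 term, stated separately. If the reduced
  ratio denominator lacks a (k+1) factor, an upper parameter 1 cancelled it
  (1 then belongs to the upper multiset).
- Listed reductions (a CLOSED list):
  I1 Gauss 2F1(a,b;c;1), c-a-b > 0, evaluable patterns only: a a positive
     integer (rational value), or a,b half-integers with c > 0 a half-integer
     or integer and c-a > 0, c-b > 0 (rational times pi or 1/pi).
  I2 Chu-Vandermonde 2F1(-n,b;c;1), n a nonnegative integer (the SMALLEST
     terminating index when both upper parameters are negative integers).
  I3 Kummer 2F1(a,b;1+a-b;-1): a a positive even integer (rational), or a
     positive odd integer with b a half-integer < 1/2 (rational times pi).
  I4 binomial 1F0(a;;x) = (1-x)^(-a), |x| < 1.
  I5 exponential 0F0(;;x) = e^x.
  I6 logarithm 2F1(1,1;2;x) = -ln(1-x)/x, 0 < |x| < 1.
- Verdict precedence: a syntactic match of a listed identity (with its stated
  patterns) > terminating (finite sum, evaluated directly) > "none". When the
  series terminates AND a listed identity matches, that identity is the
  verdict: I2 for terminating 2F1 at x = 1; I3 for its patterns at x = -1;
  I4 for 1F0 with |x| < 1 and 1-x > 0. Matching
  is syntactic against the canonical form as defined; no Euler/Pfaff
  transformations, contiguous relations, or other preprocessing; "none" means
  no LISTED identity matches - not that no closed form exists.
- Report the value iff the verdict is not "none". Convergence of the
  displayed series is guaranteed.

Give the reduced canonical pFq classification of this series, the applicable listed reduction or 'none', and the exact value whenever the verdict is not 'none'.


Canonical form: C = 4/5 times 1F0 with upper {11/12}, lower {-}, x = 1/3. Verdict at x = 1/3: binomial (I4) matches (the 1F0 binomial series: exponent -11/12, x = 1/3). Value: (4/5) * (2/3)^(-11/12).

First insight: t_0 = 4/5 here, and cancel k + 1/2 from the displayed ratio first; then C = 4/5.
Consecutive-term ratio: r(k) = (1/3) * (k+11/12) / [(k+1)] - poly over poly, x = (1/3) from leading terms; C = 4/5 at k = 0.


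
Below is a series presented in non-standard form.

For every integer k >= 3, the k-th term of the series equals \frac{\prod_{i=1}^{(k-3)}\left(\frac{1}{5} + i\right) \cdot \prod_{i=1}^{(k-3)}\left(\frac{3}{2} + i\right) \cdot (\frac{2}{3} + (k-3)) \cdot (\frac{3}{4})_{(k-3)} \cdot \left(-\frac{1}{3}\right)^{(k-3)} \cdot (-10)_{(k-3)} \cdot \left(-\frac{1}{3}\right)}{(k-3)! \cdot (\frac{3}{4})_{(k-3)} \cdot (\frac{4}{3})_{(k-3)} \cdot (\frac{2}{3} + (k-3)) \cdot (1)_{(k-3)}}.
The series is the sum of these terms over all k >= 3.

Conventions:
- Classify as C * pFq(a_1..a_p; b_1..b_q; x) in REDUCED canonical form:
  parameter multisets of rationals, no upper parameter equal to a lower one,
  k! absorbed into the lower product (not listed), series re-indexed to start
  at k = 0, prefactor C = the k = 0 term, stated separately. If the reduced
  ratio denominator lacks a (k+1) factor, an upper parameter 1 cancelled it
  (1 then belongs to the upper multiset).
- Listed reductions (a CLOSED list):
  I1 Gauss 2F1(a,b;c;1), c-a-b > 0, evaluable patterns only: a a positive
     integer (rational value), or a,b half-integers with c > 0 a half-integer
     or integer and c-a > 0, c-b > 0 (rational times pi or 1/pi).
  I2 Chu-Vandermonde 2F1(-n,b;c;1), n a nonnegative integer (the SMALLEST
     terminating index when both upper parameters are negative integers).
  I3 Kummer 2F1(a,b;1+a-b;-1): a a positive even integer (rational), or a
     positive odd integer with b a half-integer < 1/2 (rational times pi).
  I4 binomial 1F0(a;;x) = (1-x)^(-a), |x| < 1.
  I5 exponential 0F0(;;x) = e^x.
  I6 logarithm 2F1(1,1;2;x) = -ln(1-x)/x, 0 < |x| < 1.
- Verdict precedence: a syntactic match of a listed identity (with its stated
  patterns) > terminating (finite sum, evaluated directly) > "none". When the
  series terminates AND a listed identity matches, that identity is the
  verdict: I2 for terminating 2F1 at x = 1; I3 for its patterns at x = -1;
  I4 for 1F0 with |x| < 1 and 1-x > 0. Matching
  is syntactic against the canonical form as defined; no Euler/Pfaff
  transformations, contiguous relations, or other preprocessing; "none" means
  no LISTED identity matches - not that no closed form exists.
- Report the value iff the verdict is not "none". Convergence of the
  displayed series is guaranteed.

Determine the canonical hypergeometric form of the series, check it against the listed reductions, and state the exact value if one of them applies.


First insight: x = -\frac{1}{3} and the running product (C = -1/3) telescopes to a rising factorial.
Step ratio: r(k) = -\frac{1}{3} * (k-10) (k+\frac{6}{5}) (k+\frac{5}{2}) / [(k+1) (k+\frac{4}{3}) (k+1)] - rational in k. x = -\frac{1}{3}; t_0 = -\frac{1}{3}; negate the roots.

With C = -\frac{1}{3}: the canonical form is 3F2(-10, \frac{6}{5}, \frac{5}{2}; 1, \frac{4}{3}; -\frac{1}{3}). Verdict: terminating. With -10 upstairs the series is a 11-term polynomial sum; evaluated term by term. Sum: -\frac{13069973741503198363}{474240000000000000}.


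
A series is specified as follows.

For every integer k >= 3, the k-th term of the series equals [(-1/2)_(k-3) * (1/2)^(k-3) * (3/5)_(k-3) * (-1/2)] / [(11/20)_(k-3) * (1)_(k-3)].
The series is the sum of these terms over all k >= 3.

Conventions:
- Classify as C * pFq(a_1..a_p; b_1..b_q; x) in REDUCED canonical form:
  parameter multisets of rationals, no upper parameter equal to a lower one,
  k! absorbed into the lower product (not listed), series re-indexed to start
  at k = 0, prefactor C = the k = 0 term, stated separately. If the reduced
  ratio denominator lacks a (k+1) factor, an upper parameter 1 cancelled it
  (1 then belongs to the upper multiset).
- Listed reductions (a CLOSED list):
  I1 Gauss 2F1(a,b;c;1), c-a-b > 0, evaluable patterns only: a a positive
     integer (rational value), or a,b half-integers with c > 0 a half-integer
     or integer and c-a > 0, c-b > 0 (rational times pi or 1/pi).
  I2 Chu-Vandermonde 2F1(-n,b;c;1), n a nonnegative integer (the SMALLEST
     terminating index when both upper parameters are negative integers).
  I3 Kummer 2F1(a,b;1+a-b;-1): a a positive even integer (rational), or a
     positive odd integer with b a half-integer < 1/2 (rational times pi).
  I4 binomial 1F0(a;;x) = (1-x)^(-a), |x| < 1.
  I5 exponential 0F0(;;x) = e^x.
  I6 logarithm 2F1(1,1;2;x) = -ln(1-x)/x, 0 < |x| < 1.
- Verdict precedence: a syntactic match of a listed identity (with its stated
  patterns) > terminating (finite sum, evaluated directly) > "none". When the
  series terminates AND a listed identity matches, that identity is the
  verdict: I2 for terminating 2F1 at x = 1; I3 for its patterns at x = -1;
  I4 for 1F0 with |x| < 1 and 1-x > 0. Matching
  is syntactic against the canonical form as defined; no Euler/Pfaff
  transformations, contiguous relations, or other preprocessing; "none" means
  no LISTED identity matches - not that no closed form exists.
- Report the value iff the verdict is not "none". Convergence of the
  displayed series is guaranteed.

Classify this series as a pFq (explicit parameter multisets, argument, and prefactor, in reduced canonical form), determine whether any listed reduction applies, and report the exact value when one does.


Reduced: x = 1/2, 2F1, upper = {-1/2, 3/5}, lower = {11/20}, C = -1/2. Verdict: none. No listed pattern accepts 2F1(-1/2, 3/5; 11/20; 1/2).

Key step: x = (1/2) and (1)_k (prefactor -1/2) is k! itself.
Step ratio: r(k) = (1/2) * (k-1/2) (k+3/5) / [(k+11/20) (k+1)] - poly over poly, x = (1/2) from leading terms; C = -1/2 at k = 0.


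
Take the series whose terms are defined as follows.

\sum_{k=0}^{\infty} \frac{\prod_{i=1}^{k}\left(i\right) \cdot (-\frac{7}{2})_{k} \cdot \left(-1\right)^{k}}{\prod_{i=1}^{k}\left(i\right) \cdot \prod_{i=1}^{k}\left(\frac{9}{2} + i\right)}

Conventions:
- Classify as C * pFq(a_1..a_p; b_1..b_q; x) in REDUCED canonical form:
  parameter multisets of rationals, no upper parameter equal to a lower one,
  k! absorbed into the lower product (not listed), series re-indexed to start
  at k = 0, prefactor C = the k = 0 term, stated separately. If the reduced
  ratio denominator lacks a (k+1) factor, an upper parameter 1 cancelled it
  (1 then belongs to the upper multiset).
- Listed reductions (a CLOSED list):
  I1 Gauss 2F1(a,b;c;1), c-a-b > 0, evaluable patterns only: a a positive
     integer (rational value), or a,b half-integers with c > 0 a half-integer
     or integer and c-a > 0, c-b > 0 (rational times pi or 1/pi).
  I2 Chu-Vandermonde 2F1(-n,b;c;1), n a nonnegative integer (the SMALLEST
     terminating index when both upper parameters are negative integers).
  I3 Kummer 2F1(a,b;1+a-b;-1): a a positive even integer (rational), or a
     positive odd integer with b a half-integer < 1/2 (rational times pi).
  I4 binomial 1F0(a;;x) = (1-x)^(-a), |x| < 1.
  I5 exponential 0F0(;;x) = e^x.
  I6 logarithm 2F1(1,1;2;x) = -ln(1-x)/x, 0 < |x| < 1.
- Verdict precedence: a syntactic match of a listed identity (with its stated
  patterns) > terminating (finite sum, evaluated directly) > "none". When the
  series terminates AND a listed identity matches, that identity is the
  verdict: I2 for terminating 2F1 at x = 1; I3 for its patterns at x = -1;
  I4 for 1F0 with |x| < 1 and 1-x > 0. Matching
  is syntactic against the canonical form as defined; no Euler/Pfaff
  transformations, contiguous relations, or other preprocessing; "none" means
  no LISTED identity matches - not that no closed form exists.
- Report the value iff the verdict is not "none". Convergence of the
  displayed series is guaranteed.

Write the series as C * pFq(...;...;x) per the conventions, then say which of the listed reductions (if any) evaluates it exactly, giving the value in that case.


Canonical form: C = 1 times 2F1 with upper {-\frac{7}{2}, 1}, lower {\frac{11}{2}}, x = -1. Verdict at x = -1: Kummer (I3) matches (x = -1; c = \frac{11}{2} equals 1+a-b for upper {-\frac{7}{2}, 1}: listed pattern). Sum: \frac{315}{512} \cdot \pi.

First insight: t_0 being 1, the product of the first k integers (prefactor 1) is k!.
Step ratio: r(k) = -1 * (k-\frac{7}{2}) (k+1) / [(k+\frac{11}{2}) (k+1)] ; factor over Q: parameters, x = -1, and C = 1.


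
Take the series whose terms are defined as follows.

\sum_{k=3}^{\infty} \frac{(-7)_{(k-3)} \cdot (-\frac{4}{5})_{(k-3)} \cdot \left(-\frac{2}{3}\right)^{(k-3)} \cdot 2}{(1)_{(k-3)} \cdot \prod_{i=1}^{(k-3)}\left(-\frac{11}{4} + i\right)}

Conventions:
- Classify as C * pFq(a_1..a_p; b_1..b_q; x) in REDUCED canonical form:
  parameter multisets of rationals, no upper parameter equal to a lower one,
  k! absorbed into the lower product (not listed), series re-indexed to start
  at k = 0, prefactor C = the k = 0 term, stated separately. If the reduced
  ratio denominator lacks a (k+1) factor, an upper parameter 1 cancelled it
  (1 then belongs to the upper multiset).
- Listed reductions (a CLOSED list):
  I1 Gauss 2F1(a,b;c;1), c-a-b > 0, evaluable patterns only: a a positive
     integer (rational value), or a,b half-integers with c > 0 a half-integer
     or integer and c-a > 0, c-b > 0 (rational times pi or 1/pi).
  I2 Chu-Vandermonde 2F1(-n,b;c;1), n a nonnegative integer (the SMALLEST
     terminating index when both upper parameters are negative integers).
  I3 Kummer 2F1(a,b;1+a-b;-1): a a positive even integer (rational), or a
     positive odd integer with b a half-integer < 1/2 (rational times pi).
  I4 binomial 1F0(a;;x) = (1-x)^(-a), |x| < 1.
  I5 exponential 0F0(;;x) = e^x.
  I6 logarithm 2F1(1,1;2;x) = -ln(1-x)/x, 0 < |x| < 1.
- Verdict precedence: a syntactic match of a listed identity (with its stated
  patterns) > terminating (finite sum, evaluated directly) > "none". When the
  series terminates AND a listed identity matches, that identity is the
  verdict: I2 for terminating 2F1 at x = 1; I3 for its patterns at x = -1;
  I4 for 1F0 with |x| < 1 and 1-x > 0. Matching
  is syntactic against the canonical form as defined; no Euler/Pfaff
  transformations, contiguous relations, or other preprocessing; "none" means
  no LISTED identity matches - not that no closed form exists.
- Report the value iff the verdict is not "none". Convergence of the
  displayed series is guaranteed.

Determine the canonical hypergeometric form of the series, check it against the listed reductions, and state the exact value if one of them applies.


Prefactor 2, argument -\frac{2}{3}: 2F1 with upper {-7, -\frac{4}{5}} over lower {-\frac{7}{4}}. Verdict: terminating at k = 7: the factor (-7)_k kills every later term; summing the 8 survivors is exact. Hence: -\frac{18738484390022}{566398828125}.

The tell: x = -\frac{2}{3} and the lower running product (C = 2) is a rising factorial.
Consecutive-term ratio: r(k) = -\frac{2}{3} * (k-7) (k-\frac{4}{5}) / [(k-\frac{7}{4}) (k+1)] ; factor over Q: parameters, x = -\frac{2}{3}, and C = 2.


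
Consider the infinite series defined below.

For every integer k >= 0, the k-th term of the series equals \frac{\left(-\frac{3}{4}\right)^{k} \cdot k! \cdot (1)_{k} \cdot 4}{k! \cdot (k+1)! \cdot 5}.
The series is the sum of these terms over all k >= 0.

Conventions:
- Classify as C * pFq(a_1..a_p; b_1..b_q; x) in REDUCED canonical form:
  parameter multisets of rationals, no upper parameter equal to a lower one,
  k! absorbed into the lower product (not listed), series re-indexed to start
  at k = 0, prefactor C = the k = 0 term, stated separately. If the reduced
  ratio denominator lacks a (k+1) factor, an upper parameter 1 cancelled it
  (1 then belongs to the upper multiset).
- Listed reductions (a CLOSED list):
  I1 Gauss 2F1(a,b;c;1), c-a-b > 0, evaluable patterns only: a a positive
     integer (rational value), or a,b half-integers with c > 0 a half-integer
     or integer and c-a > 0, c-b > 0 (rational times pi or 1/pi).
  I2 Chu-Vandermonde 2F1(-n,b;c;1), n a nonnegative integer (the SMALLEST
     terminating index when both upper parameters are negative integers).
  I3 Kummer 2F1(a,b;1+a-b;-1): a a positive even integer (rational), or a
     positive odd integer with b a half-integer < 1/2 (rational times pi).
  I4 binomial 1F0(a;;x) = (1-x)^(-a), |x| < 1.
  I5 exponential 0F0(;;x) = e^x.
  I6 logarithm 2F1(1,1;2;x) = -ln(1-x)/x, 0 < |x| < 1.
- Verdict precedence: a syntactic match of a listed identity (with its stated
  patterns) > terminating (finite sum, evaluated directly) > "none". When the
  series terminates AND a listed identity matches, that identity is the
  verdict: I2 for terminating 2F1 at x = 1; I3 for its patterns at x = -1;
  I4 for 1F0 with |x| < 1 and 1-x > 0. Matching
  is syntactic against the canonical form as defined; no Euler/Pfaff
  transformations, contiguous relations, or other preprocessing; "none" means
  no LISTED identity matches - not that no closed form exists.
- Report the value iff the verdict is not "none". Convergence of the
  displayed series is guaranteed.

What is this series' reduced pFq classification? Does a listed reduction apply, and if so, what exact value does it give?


This is \frac{4}{5} * 2F1(1, 1; 2; -\frac{3}{4}) in reduced canonical form. Verdict: logarithm (I6) applies (the logarithm: parameters (1,1;2), x = -\frac{3}{4}). Sum: \frac{16}{15} \cdot \ln\left(\frac{7}{4}\right).

Structural cue: from the first term \frac{4}{5}: the constant factors (prefactor 4/5) combine into one prefactor.
Ratio: r(k) = -\frac{3}{4} * (k+1) (k+1) / [(k+2) (k+1)] - poly over poly, x = -\frac{3}{4} from leading terms; C = \frac{4}{5} at k = 0.


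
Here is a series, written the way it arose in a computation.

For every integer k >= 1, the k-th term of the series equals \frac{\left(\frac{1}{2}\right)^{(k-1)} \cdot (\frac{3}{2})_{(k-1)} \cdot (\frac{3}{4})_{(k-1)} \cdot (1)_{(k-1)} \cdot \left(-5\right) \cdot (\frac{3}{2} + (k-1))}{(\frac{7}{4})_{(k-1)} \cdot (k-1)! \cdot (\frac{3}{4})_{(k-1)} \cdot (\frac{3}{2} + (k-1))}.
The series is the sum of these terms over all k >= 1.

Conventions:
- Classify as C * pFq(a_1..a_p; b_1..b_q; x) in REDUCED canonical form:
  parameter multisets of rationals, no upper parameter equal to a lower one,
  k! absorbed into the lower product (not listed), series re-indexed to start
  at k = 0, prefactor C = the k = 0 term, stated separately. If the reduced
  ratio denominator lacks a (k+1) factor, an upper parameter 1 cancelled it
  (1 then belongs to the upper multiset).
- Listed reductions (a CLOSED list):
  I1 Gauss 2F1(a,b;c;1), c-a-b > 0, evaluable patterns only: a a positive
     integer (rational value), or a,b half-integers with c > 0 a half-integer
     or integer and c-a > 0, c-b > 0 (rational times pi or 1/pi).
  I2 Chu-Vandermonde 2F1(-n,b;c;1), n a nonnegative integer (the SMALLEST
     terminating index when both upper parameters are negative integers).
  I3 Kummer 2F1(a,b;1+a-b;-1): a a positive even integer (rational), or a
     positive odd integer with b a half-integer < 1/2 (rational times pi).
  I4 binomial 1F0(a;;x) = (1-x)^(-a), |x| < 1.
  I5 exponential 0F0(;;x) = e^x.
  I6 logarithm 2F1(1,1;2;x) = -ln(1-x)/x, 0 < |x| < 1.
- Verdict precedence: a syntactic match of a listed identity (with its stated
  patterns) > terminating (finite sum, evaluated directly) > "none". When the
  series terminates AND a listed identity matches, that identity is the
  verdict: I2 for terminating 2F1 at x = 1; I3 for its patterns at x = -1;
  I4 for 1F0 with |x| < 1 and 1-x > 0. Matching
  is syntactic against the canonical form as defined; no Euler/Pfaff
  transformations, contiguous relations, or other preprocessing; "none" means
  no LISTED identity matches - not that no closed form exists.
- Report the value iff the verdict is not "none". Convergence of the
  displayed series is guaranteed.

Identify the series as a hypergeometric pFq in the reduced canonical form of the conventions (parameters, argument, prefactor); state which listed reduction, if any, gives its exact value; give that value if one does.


x = \frac{1}{2} here; the reduced form reads 2F1, upper {1, \frac{3}{2}}, lower {\frac{7}{4}}, C = -5. Verdict: none. No listed pattern accepts 2F1(1, \frac{3}{2}; \frac{7}{4}; \frac{1}{2}).

Key step: with t_0 = -5, the factor k + 3/2 cancels (top and bottom), leaving prefactor -5.
Consecutive-term ratio: r(k) = \frac{1}{2} * (k+1) (k+\frac{3}{2}) / [(k+\frac{7}{4}) (k+1)] - poly over poly, x = \frac{1}{2} from leading terms; C = -5 at k = 0.


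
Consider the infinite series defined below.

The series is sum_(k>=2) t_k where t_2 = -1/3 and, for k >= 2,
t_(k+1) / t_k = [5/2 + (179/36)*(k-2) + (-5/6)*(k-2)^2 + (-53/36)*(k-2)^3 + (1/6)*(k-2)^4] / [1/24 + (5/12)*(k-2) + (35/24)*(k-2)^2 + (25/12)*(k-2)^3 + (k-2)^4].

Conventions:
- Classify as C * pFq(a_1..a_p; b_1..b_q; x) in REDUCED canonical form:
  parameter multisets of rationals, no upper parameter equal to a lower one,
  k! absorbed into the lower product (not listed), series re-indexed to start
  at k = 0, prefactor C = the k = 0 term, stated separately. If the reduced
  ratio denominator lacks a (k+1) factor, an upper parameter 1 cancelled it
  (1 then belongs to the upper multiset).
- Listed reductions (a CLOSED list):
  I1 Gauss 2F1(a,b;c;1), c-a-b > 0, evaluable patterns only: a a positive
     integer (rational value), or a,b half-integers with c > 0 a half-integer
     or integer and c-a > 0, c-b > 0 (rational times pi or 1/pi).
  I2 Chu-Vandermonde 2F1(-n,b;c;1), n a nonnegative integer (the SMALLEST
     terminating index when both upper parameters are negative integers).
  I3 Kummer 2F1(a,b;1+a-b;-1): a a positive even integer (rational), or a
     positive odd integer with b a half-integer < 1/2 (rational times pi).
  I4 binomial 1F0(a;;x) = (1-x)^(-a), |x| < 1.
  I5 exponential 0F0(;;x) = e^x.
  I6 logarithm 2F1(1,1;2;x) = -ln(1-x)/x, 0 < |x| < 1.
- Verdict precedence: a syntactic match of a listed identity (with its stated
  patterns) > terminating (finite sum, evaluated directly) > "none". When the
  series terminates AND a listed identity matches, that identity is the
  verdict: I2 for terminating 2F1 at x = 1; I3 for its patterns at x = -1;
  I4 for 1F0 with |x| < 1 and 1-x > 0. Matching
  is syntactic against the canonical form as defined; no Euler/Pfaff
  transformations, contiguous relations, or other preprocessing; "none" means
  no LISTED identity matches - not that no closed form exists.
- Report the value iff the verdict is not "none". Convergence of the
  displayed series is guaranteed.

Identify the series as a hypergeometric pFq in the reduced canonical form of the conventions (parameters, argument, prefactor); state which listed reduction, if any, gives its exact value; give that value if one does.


Prefactor -1/3, argument 1/6: 3F2 with upper {-9, -2, 5/3} over lower {1/4, 1/3}. Verdict: terminating - upper parameter -2 makes this a finite sum (last index 2), evaluated exactly. Sum: -125/3.

Key step: t_0 = -1/3 here, and cancel k + 1/2 from the displayed ratio first; then C = -1/3, x = 1/6.
Ratio: r(k) = (1/6) * (k-9) (k-2) (k+5/3) / [(k+1/4) (k+1/3) (k+1)] ; factor over Q: parameters, x = (1/6), and C = -1/3.


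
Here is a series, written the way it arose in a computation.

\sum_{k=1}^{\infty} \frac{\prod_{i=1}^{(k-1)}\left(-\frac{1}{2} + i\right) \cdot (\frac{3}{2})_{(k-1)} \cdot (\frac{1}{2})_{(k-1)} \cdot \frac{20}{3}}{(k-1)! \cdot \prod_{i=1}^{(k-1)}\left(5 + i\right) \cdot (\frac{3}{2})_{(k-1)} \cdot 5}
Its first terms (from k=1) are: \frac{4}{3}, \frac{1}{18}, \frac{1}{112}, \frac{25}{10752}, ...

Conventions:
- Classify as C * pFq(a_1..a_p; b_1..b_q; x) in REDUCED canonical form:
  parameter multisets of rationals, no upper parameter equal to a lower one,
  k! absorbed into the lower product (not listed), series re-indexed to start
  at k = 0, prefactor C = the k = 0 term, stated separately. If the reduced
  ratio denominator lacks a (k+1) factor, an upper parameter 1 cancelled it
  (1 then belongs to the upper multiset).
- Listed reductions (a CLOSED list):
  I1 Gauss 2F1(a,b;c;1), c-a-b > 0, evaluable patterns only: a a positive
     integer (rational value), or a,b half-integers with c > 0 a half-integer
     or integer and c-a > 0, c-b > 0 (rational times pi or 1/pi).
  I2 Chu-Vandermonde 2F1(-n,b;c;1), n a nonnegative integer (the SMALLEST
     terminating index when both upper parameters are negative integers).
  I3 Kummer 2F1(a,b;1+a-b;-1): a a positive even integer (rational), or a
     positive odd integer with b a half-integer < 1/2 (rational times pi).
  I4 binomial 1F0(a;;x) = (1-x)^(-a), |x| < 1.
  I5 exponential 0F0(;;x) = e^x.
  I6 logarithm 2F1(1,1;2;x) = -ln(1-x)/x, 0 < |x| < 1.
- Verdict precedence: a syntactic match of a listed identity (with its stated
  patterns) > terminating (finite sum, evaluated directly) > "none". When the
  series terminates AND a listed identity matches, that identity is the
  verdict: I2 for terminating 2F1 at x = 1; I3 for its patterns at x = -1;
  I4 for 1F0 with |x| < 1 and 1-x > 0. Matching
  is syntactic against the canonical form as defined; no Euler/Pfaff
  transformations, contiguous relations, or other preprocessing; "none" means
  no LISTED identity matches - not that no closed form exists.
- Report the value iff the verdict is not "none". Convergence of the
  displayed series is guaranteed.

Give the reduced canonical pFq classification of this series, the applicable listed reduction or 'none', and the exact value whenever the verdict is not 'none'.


Reduced: x = 1, 2F1, upper = {\frac{1}{2}, \frac{1}{2}}, lower = {6}, C = \frac{4}{3}. Verdict: Gauss's theorem I1 (half-integer case) fires (x = 1; upper {\frac{1}{2}, \frac{1}{2}} half-integers, c = 6 in the evaluable pattern). Sum: \frac{262144}{59535} / \pi.

The tell: from the first term \frac{4}{3}: the running product (C = 4/3, x = 1) telescopes to a rising factorial.
Term ratio: r(k) = 1 * (k+\frac{1}{2}) (k+\frac{1}{2}) / [(k+6) (k+1)] - rational in k. x = 1; t_0 = \frac{4}{3}; negate the roots.


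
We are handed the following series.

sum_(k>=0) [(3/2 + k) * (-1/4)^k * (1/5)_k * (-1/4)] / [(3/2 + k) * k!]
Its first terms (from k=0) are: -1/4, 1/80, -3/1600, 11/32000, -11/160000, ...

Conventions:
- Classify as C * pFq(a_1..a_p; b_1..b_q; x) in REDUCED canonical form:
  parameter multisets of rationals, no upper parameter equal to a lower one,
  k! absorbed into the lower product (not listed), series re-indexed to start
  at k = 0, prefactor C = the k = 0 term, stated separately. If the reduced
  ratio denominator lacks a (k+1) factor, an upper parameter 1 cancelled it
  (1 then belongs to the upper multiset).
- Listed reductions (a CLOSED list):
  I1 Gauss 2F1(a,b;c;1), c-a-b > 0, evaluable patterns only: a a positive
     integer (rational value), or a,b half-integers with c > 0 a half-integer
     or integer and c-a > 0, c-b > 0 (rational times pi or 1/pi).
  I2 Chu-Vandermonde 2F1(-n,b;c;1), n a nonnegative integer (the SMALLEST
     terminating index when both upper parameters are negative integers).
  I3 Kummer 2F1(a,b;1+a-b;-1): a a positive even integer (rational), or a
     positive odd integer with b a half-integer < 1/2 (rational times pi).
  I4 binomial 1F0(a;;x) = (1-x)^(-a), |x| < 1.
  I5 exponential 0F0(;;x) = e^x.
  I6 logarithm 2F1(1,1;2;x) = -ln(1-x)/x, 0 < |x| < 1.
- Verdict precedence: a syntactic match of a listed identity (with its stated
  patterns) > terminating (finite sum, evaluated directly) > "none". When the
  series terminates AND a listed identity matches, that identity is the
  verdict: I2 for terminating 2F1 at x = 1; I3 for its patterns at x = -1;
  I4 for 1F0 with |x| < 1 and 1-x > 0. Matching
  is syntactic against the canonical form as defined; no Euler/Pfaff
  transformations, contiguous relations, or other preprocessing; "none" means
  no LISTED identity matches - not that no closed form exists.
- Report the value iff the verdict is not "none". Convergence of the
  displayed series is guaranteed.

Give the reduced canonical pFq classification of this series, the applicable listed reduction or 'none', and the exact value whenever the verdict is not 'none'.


Classification (C = -1/4): 1F0 with upper {1/5}, lower {-}, argument x = -1/4. Verdict: the I4 binomial reduction applies (the 1F0 binomial series: exponent -1/5, x = -1/4). Hence: (-1/4) * (5/4)^(-1/5).

First insight: x = (-1/4) and the factor k + 3/2 cancels (top and bottom), leaving prefactor -1/4.
Step ratio: r(k) = (-1/4) * (k+1/5) / [(k+1)] - poly over poly, x = (-1/4) from leading terms; C = -1/4 at k = 0.


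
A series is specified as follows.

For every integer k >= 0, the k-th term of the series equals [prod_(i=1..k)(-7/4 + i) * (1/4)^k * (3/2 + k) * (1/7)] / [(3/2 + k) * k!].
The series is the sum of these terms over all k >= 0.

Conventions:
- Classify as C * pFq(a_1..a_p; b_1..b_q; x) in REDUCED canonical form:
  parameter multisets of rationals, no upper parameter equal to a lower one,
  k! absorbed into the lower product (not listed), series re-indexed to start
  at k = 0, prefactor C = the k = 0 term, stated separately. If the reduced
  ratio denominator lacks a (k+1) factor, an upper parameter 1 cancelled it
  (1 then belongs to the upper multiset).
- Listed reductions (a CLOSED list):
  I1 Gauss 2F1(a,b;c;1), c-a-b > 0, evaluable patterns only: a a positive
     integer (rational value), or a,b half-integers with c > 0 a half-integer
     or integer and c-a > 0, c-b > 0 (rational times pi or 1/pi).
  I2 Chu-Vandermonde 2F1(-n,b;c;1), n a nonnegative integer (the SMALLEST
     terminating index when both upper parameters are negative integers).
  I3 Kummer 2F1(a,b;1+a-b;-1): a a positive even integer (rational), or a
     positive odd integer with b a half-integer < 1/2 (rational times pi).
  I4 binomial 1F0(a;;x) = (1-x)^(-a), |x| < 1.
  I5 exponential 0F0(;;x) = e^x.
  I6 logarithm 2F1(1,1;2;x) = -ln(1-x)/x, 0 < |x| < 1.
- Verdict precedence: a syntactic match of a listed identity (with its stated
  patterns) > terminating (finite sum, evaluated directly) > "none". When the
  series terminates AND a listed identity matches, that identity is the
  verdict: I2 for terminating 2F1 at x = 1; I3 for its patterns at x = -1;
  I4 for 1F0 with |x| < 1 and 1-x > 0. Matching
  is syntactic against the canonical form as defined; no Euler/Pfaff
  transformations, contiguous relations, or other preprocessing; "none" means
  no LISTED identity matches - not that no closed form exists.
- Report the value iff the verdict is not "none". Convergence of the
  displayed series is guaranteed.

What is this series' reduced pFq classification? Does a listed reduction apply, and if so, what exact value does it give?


With C = 1/7: the canonical form is 1F0(-3/4; -; 1/4). Verdict (x = 1/4): the I4 binomial reduction applies (the 1F0 binomial series: exponent 3/4, x = 1/4). Value: (1/7) * (3/4)^(3/4).

The tell: t_0 being 1/7, the running product (prefactor 1/7) telescopes to a rising factorial.
Ratio: r(k) = (1/4) * (k-3/4) / [(k+1)] ; factor over Q: parameters, x = (1/4), and C = 1/7.


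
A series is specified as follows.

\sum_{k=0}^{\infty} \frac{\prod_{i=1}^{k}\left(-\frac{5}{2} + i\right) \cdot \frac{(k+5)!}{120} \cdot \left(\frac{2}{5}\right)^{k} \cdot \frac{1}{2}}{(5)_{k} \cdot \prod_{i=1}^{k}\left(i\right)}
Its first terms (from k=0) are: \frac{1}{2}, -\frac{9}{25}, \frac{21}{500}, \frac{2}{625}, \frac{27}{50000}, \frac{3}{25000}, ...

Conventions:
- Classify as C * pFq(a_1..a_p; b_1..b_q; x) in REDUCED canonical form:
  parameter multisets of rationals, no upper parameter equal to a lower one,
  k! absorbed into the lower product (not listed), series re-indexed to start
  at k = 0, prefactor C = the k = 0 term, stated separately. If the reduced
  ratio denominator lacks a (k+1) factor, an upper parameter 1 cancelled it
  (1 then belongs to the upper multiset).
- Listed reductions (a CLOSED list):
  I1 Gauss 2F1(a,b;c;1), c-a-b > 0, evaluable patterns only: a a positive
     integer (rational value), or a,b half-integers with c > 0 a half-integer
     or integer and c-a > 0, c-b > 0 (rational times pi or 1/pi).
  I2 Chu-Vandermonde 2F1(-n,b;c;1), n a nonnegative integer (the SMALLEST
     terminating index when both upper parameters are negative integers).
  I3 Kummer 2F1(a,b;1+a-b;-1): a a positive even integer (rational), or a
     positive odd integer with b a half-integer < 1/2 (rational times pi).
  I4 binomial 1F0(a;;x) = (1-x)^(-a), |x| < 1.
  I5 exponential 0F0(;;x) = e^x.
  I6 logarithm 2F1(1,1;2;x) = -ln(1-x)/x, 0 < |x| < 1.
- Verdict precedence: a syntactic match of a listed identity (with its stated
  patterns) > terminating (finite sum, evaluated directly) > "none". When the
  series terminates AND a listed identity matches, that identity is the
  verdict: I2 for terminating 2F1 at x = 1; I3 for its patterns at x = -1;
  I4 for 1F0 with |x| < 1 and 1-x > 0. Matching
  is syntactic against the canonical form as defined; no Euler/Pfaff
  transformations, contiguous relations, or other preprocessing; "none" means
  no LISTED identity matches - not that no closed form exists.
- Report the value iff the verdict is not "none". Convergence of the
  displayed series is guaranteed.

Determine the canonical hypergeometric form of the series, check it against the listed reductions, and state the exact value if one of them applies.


Key observation: x = \frac{2}{5} and the product of the first k integers (prefactor 1/2) is k!.
Ratio: r(k) = \frac{2}{5} * (k-\frac{3}{2}) (k+6) / [(k+5) (k+1)] - rational in k, leading ratio \frac{2}{5}; with t_0 = \frac{1}{2}, classification follows.

Classification (C = \frac{1}{2}): 2F1 with upper {-\frac{3}{2}, 6}, lower {5}, argument x = \frac{2}{5}. Verdict: none - at argument \frac{2}{5} the multisets {-\frac{3}{2}, 6} ; {5} match no listed identity.
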